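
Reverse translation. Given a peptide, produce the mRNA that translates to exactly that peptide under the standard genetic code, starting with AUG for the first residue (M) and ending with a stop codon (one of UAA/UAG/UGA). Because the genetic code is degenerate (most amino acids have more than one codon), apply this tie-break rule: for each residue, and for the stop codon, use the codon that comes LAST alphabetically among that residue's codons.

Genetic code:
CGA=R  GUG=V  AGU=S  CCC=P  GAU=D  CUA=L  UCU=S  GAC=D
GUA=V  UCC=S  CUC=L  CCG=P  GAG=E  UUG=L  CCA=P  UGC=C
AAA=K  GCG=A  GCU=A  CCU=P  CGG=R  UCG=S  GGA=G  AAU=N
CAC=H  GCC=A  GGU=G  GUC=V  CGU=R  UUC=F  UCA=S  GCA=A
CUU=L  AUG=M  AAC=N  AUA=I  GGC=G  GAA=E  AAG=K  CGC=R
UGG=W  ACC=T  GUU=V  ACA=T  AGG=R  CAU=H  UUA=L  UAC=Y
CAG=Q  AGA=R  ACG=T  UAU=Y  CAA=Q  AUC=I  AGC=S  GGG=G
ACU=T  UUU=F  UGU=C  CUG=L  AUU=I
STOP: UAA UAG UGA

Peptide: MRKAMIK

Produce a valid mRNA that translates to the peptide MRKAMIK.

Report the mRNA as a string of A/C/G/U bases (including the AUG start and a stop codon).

Answer: mRNA: AUGCGUAAGGCUAUGAUUAAGUGA

Derivation:
residue 1: M -> AUG (start codon)
residue 2: R codons sorted = AGA,AGG,CGA,CGC,CGG,CGU -> pick last = CGU
residue 3: K codons sorted = AAA,AAG -> pick last = AAG
residue 4: A codons sorted = GCA,GCC,GCG,GCU -> pick last = GCU
residue 5: M -> AUG (only codon)
residue 6: I codons sorted = AUA,AUC,AUU -> pick last = AUU
residue 7: K codons sorted = AAA,AAG -> pick last = AAG
terminator: stop codons sorted = UAA,UAG,UGA -> pick last = UGA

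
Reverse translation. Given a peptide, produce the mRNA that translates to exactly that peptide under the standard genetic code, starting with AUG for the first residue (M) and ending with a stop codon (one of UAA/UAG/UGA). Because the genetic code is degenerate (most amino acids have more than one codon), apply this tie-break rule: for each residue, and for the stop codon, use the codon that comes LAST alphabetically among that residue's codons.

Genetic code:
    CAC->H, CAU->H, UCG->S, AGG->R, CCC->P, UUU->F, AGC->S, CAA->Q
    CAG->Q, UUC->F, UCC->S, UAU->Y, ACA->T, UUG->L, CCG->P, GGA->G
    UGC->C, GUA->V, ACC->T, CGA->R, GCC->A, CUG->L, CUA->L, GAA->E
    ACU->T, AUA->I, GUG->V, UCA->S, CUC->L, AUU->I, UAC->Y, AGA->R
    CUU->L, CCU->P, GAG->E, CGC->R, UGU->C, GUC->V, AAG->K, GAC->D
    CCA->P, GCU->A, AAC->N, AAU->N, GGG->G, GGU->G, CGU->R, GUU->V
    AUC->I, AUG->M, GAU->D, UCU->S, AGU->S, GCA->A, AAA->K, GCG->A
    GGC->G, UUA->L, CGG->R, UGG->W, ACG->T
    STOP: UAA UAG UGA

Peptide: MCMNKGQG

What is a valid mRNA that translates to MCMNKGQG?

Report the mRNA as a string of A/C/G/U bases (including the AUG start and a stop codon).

Answer: mRNA: AUGUGUAUGAAUAAGGGUCAGGGUUGA

Derivation:
residue 1: M -> AUG (start codon)
residue 2: C codons sorted = UGC,UGU -> pick last = UGU
residue 3: M -> AUG (only codon)
residue 4: N codons sorted = AAC,AAU -> pick last = AAU
residue 5: K codons sorted = AAA,AAG -> pick last = AAG
residue 6: G codons sorted = GGA,GGC,GGG,GGU -> pick last = GGU
residue 7: Q codons sorted = CAA,CAG -> pick last = CAG
residue 8: G codons sorted = GGA,GGC,GGG,GGU -> pick last = GGU
terminator: stop codons sorted = UAA,UAG,UGA -> pick last = UGA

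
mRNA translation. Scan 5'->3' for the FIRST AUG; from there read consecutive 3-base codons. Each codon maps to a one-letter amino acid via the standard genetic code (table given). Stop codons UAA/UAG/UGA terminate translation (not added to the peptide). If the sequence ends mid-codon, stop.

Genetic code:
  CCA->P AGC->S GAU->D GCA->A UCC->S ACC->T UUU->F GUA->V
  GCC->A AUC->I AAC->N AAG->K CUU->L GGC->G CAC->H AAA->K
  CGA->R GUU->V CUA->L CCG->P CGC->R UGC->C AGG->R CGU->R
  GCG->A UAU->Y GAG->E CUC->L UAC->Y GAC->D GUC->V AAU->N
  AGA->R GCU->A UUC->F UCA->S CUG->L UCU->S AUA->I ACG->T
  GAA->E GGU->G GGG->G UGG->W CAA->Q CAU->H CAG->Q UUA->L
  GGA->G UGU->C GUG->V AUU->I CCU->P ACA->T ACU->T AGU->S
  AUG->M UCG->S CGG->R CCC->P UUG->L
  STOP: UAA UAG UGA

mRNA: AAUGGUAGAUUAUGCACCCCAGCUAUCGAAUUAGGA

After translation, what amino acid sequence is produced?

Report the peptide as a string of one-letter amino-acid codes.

Answer: MVDYAPQLSN

Derivation:
start AUG at pos 1
pos 1: AUG -> M; peptide=M
pos 4: GUA -> V; peptide=MV
pos 7: GAU -> D; peptide=MVD
pos 10: UAU -> Y; peptide=MVDY
pos 13: GCA -> A; peptide=MVDYA
pos 16: CCC -> P; peptide=MVDYAP
pos 19: CAG -> Q; peptide=MVDYAPQ
pos 22: CUA -> L; peptide=MVDYAPQL
pos 25: UCG -> S; peptide=MVDYAPQLS
pos 28: AAU -> N; peptide=MVDYAPQLSN
pos 31: UAG -> STOP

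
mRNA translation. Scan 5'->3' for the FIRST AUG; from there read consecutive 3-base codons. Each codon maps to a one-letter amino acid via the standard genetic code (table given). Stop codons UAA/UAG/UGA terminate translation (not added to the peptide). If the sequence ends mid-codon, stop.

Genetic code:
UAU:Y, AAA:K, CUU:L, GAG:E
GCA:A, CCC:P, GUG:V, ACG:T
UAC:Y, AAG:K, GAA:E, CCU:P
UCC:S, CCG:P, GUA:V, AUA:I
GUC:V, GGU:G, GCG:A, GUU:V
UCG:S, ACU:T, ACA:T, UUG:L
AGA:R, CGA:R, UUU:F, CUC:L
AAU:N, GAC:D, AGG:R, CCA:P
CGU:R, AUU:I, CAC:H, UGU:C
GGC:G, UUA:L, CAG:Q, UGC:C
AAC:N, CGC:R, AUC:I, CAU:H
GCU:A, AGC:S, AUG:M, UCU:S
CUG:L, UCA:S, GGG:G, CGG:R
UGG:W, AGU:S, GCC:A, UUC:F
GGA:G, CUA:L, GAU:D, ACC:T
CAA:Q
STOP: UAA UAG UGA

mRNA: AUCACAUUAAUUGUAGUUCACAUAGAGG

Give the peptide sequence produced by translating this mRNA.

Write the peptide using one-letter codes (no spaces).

Answer: (empty: no AUG start codon)

Derivation:
no AUG start codon found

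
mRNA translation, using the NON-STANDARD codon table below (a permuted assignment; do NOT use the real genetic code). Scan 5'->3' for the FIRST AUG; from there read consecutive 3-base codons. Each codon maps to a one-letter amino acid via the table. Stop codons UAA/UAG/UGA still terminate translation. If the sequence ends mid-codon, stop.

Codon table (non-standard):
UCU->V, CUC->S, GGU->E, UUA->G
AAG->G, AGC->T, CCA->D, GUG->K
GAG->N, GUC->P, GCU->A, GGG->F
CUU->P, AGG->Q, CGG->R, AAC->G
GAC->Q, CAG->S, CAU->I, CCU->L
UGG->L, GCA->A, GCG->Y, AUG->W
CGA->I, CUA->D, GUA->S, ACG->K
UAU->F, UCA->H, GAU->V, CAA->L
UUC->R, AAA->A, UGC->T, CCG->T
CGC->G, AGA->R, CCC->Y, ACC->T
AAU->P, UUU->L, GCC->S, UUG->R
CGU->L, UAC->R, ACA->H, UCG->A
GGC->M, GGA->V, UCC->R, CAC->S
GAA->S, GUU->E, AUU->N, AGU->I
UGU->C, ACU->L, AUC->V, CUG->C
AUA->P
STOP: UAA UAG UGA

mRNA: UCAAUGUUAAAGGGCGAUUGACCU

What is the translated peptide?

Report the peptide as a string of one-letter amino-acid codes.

start AUG at pos 3
pos 3: AUG -> W; peptide=W
pos 6: UUA -> G; peptide=WG
pos 9: AAG -> G; peptide=WGG
pos 12: GGC -> M; peptide=WGGM
pos 15: GAU -> V; peptide=WGGMV
pos 18: UGA -> STOP

Answer: WGGMV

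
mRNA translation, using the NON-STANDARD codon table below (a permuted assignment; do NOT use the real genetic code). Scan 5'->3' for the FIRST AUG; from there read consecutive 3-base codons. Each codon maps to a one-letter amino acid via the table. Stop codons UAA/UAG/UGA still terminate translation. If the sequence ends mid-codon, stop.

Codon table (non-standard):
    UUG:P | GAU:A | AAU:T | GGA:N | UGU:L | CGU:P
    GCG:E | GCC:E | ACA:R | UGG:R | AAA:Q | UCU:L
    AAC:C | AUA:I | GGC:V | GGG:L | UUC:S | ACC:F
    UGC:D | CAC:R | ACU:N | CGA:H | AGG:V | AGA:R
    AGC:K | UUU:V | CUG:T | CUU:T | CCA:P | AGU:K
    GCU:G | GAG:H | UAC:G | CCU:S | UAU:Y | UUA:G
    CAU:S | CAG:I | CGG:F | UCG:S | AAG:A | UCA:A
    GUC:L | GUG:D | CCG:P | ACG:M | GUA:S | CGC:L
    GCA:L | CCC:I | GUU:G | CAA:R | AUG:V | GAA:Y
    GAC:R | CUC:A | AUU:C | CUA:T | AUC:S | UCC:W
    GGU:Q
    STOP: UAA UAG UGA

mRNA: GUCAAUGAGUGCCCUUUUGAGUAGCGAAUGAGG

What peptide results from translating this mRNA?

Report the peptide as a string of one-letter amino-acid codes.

start AUG at pos 4
pos 4: AUG -> V; peptide=V
pos 7: AGU -> K; peptide=VK
pos 10: GCC -> E; peptide=VKE
pos 13: CUU -> T; peptide=VKET
pos 16: UUG -> P; peptide=VKETP
pos 19: AGU -> K; peptide=VKETPK
pos 22: AGC -> K; peptide=VKETPKK
pos 25: GAA -> Y; peptide=VKETPKKY
pos 28: UGA -> STOP

Answer: VKETPKKY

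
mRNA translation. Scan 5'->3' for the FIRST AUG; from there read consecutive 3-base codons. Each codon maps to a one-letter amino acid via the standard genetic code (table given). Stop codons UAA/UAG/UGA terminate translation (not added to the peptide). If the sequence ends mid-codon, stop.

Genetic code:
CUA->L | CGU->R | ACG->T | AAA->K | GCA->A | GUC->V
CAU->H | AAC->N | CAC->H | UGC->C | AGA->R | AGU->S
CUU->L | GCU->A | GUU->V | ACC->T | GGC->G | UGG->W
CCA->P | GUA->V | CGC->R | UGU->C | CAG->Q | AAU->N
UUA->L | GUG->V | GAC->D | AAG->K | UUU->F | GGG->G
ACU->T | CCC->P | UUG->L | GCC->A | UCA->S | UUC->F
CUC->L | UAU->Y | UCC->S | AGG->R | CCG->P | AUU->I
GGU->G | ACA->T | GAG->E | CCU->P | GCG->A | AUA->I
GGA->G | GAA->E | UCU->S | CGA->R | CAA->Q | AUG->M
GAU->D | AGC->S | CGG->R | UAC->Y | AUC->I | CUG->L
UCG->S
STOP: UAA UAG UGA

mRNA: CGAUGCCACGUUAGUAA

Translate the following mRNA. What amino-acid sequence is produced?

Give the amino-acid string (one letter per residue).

start AUG at pos 2
pos 2: AUG -> M; peptide=M
pos 5: CCA -> P; peptide=MP
pos 8: CGU -> R; peptide=MPR
pos 11: UAG -> STOP

Answer: MPR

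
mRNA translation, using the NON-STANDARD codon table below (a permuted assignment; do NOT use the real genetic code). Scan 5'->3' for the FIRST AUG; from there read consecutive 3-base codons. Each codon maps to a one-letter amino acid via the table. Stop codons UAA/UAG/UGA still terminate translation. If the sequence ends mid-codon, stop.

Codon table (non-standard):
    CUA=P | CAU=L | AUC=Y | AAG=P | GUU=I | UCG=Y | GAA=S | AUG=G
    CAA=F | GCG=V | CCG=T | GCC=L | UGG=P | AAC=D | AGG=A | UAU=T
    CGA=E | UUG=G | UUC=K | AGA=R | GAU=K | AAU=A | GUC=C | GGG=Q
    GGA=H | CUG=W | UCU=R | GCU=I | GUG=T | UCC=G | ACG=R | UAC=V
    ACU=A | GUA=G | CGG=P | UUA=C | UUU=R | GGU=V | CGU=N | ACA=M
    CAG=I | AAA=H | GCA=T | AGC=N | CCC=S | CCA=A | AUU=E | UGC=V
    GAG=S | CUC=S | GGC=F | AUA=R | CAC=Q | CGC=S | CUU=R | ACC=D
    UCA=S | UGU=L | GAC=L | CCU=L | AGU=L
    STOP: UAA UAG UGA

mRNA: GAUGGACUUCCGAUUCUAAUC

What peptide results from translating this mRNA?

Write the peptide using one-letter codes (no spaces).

Answer: GLKEK

Derivation:
start AUG at pos 1
pos 1: AUG -> G; peptide=G
pos 4: GAC -> L; peptide=GL
pos 7: UUC -> K; peptide=GLK
pos 10: CGA -> E; peptide=GLKE
pos 13: UUC -> K; peptide=GLKEK
pos 16: UAA -> STOP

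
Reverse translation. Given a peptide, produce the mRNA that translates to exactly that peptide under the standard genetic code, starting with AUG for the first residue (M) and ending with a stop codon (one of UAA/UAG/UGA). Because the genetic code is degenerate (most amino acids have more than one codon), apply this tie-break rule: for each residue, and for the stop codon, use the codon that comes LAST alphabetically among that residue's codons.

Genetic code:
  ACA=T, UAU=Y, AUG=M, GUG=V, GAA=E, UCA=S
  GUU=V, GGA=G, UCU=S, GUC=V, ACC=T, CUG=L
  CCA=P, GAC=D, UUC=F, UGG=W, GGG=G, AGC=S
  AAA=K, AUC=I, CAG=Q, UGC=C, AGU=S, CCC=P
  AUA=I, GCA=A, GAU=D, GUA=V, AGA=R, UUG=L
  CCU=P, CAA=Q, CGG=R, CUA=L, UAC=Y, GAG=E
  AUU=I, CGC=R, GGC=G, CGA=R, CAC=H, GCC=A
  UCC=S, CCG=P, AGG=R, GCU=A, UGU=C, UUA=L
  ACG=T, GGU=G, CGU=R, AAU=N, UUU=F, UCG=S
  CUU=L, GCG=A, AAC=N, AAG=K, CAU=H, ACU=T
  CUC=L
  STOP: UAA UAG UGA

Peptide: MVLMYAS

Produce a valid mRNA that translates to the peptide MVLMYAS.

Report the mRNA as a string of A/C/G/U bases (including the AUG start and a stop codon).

Answer: mRNA: AUGGUUUUGAUGUAUGCUUCUUGA

Derivation:
residue 1: M -> AUG (start codon)
residue 2: V codons sorted = GUA,GUC,GUG,GUU -> pick last = GUU
residue 3: L codons sorted = CUA,CUC,CUG,CUU,UUA,UUG -> pick last = UUG
residue 4: M -> AUG (only codon)
residue 5: Y codons sorted = UAC,UAU -> pick last = UAU
residue 6: A codons sorted = GCA,GCC,GCG,GCU -> pick last = GCU
residue 7: S codons sorted = AGC,AGU,UCA,UCC,UCG,UCU -> pick last = UCU
terminator: stop codons sorted = UAA,UAG,UGA -> pick last = UGA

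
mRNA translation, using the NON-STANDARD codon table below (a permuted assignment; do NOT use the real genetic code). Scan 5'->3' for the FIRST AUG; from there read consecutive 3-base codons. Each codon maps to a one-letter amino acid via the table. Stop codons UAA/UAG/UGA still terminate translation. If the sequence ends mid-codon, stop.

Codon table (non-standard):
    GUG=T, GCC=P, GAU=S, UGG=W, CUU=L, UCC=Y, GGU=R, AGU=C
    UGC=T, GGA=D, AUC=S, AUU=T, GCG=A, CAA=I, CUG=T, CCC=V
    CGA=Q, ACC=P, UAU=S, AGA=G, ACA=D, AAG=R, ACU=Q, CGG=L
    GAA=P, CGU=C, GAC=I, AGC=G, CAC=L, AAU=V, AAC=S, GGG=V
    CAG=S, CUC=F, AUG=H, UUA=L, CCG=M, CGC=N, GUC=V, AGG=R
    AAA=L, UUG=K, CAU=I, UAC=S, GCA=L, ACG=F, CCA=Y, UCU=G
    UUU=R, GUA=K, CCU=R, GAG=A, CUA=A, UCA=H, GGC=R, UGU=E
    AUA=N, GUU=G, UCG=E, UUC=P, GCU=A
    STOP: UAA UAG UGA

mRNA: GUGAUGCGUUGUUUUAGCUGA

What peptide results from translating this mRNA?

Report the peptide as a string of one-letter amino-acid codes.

start AUG at pos 3
pos 3: AUG -> H; peptide=H
pos 6: CGU -> C; peptide=HC
pos 9: UGU -> E; peptide=HCE
pos 12: UUU -> R; peptide=HCER
pos 15: AGC -> G; peptide=HCERG
pos 18: UGA -> STOP

Answer: HCERG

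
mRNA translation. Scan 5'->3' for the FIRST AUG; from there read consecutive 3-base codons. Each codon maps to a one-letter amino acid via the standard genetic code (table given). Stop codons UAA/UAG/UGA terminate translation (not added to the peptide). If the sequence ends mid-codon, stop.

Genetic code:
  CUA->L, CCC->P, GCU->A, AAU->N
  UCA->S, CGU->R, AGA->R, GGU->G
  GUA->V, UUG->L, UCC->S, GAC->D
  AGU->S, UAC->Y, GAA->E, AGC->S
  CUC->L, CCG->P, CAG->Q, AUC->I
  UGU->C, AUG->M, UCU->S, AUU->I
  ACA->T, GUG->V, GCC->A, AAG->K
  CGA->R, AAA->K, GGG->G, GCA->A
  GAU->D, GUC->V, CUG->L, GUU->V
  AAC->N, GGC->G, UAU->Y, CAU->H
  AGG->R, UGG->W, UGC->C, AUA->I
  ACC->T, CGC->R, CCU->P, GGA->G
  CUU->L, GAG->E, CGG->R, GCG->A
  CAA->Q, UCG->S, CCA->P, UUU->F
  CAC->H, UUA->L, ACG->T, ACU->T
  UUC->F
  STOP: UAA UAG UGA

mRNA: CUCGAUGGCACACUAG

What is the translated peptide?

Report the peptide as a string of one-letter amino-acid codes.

start AUG at pos 4
pos 4: AUG -> M; peptide=M
pos 7: GCA -> A; peptide=MA
pos 10: CAC -> H; peptide=MAH
pos 13: UAG -> STOP

Answer: MAH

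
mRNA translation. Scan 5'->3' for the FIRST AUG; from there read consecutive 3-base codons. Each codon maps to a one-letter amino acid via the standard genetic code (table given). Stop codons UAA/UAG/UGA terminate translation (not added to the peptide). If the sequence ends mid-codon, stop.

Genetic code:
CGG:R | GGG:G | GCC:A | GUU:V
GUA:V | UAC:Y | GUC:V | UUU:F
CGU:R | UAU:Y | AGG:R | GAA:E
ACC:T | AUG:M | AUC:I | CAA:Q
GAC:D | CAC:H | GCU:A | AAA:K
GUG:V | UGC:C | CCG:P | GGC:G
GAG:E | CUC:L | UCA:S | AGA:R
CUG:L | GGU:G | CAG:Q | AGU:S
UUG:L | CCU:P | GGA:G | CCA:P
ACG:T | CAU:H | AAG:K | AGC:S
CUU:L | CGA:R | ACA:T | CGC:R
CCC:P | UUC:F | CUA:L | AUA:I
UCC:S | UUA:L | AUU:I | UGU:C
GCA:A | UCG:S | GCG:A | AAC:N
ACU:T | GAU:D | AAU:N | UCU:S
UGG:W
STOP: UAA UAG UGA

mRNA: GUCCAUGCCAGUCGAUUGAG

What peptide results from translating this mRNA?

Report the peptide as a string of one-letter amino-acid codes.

start AUG at pos 4
pos 4: AUG -> M; peptide=M
pos 7: CCA -> P; peptide=MP
pos 10: GUC -> V; peptide=MPV
pos 13: GAU -> D; peptide=MPVD
pos 16: UGA -> STOP

Answer: MPVD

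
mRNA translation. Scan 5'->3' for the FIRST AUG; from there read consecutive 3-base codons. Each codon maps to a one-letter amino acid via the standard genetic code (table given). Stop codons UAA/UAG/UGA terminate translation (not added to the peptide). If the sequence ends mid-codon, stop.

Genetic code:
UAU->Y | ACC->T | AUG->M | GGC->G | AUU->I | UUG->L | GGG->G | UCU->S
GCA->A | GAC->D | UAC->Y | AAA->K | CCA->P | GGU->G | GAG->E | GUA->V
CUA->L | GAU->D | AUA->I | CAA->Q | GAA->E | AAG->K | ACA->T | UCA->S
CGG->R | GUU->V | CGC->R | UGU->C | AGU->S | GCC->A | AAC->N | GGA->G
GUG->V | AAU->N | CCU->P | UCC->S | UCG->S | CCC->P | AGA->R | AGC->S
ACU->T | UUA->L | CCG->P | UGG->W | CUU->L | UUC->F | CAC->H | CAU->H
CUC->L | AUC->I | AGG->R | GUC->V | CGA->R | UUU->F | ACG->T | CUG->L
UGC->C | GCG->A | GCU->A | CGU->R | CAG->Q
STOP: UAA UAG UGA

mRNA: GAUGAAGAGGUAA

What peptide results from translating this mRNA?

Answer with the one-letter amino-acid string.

start AUG at pos 1
pos 1: AUG -> M; peptide=M
pos 4: AAG -> K; peptide=MK
pos 7: AGG -> R; peptide=MKR
pos 10: UAA -> STOP

Answer: MKR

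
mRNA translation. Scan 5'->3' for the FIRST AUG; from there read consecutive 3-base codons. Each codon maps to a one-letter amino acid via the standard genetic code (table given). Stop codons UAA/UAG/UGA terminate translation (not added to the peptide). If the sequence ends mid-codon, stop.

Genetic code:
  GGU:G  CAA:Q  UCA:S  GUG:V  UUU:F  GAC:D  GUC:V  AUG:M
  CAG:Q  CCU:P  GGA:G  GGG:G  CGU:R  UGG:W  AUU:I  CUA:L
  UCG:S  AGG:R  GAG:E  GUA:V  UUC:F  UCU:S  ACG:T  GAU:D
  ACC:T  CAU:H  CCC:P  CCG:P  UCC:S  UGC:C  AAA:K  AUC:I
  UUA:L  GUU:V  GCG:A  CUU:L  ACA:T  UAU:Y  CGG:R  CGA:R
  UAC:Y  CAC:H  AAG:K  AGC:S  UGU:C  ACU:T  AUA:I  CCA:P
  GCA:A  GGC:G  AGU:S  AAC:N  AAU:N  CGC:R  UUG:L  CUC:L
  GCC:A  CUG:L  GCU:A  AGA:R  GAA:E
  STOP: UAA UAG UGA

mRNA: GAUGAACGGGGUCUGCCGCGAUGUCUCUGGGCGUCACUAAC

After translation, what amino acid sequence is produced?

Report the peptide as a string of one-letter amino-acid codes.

Answer: MNGVCRDVSGRH

Derivation:
start AUG at pos 1
pos 1: AUG -> M; peptide=M
pos 4: AAC -> N; peptide=MN
pos 7: GGG -> G; peptide=MNG
pos 10: GUC -> V; peptide=MNGV
pos 13: UGC -> C; peptide=MNGVC
pos 16: CGC -> R; peptide=MNGVCR
pos 19: GAU -> D; peptide=MNGVCRD
pos 22: GUC -> V; peptide=MNGVCRDV
pos 25: UCU -> S; peptide=MNGVCRDVS
pos 28: GGG -> G; peptide=MNGVCRDVSG
pos 31: CGU -> R; peptide=MNGVCRDVSGR
pos 34: CAC -> H; peptide=MNGVCRDVSGRH
pos 37: UAA -> STOP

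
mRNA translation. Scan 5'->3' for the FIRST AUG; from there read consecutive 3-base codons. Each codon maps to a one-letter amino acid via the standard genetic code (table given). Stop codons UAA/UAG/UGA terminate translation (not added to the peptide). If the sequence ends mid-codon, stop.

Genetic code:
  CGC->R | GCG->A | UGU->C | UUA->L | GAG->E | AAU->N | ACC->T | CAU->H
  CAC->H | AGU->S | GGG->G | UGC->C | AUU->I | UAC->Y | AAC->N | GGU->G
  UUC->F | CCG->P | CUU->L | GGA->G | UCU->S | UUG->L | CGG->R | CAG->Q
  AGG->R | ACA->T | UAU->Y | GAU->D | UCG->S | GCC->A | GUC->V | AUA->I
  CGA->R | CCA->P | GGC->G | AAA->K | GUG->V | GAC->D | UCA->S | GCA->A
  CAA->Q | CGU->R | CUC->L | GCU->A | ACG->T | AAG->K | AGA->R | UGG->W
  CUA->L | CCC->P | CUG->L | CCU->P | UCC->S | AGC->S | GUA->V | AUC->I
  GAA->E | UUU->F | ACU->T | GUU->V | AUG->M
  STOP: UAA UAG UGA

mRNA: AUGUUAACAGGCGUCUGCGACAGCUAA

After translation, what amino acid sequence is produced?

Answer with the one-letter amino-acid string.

Answer: MLTGVCDS

Derivation:
start AUG at pos 0
pos 0: AUG -> M; peptide=M
pos 3: UUA -> L; peptide=ML
pos 6: ACA -> T; peptide=MLT
pos 9: GGC -> G; peptide=MLTG
pos 12: GUC -> V; peptide=MLTGV
pos 15: UGC -> C; peptide=MLTGVC
pos 18: GAC -> D; peptide=MLTGVCD
pos 21: AGC -> S; peptide=MLTGVCDS
pos 24: UAA -> STOP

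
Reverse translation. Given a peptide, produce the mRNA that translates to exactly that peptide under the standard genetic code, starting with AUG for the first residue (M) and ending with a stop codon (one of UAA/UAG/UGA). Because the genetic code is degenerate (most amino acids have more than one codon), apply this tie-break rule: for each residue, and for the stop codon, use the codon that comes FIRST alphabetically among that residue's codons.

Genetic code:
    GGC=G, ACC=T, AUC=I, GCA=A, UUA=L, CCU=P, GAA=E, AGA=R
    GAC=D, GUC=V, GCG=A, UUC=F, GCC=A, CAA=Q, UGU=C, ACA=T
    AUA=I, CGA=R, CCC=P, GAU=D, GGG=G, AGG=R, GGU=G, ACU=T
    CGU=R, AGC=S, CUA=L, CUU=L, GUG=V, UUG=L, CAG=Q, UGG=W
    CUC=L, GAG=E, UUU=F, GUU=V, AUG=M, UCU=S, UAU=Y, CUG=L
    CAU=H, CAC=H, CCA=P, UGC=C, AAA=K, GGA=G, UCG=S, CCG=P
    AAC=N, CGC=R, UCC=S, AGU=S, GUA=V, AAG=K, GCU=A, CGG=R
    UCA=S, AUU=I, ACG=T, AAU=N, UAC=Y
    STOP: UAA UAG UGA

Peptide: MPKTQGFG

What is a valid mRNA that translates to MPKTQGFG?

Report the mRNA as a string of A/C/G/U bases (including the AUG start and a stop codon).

Answer: mRNA: AUGCCAAAAACACAAGGAUUCGGAUAA

Derivation:
residue 1: M -> AUG (start codon)
residue 2: P codons sorted = CCA,CCC,CCG,CCU -> pick first = CCA
residue 3: K codons sorted = AAA,AAG -> pick first = AAA
residue 4: T codons sorted = ACA,ACC,ACG,ACU -> pick first = ACA
residue 5: Q codons sorted = CAA,CAG -> pick first = CAA
residue 6: G codons sorted = GGA,GGC,GGG,GGU -> pick first = GGA
residue 7: F codons sorted = UUC,UUU -> pick first = UUC
residue 8: G codons sorted = GGA,GGC,GGG,GGU -> pick first = GGA
terminator: stop codons sorted = UAA,UAG,UGA -> pick first = UAA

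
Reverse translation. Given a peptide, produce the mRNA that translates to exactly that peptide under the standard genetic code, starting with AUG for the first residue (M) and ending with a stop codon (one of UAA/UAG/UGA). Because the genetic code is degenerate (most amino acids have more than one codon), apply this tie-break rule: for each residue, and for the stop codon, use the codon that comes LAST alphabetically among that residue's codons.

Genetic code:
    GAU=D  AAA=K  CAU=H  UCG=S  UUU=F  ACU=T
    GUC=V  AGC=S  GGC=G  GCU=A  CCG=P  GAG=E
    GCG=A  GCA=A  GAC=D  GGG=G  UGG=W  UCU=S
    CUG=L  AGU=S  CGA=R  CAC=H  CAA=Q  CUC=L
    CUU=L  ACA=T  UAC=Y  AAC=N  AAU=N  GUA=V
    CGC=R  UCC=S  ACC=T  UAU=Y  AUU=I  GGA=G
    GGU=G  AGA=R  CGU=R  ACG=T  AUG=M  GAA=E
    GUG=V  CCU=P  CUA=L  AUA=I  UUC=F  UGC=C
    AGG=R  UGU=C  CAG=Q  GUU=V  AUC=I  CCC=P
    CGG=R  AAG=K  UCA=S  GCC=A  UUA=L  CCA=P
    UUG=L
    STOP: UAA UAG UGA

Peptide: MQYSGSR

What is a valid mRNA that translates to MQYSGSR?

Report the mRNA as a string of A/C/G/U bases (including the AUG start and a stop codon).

residue 1: M -> AUG (start codon)
residue 2: Q codons sorted = CAA,CAG -> pick last = CAG
residue 3: Y codons sorted = UAC,UAU -> pick last = UAU
residue 4: S codons sorted = AGC,AGU,UCA,UCC,UCG,UCU -> pick last = UCU
residue 5: G codons sorted = GGA,GGC,GGG,GGU -> pick last = GGU
residue 6: S codons sorted = AGC,AGU,UCA,UCC,UCG,UCU -> pick last = UCU
residue 7: R codons sorted = AGA,AGG,CGA,CGC,CGG,CGU -> pick last = CGU
terminator: stop codons sorted = UAA,UAG,UGA -> pick last = UGA

Answer: mRNA: AUGCAGUAUUCUGGUUCUCGUUGA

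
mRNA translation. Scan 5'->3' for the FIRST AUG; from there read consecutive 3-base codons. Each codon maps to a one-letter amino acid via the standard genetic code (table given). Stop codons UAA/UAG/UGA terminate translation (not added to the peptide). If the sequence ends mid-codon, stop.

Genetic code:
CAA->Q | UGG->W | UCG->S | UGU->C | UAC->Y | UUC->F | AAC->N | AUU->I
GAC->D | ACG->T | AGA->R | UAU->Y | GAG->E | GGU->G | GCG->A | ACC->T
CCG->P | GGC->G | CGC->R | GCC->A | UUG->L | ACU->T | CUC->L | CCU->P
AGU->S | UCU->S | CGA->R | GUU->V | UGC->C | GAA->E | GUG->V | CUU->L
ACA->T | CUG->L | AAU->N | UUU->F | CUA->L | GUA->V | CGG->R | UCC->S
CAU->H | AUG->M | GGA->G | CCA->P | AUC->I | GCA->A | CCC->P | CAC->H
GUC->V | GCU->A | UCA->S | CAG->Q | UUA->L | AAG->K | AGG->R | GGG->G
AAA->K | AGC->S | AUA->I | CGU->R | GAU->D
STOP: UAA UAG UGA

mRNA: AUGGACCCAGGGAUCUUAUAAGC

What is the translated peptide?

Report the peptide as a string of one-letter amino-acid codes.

start AUG at pos 0
pos 0: AUG -> M; peptide=M
pos 3: GAC -> D; peptide=MD
pos 6: CCA -> P; peptide=MDP
pos 9: GGG -> G; peptide=MDPG
pos 12: AUC -> I; peptide=MDPGI
pos 15: UUA -> L; peptide=MDPGIL
pos 18: UAA -> STOP

Answer: MDPGIL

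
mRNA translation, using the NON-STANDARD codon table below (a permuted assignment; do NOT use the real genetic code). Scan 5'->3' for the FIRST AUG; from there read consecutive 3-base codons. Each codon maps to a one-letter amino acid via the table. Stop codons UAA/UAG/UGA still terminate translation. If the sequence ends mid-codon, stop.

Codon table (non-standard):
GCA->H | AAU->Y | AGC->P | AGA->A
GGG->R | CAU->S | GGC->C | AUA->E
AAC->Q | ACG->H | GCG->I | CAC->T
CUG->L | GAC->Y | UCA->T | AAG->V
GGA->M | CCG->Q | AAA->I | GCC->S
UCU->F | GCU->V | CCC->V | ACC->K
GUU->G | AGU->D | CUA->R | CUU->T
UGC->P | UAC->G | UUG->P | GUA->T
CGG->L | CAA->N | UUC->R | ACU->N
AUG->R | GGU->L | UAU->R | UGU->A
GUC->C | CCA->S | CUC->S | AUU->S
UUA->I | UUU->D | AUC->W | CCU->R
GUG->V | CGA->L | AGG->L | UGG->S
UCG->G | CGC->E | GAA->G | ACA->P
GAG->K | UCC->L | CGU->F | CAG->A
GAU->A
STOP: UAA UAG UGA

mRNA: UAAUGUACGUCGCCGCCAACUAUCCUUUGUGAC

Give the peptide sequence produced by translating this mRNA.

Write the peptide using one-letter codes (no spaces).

Answer: RGCSSQRRP

Derivation:
start AUG at pos 2
pos 2: AUG -> R; peptide=R
pos 5: UAC -> G; peptide=RG
pos 8: GUC -> C; peptide=RGC
pos 11: GCC -> S; peptide=RGCS
pos 14: GCC -> S; peptide=RGCSS
pos 17: AAC -> Q; peptide=RGCSSQ
pos 20: UAU -> R; peptide=RGCSSQR
pos 23: CCU -> R; peptide=RGCSSQRR
pos 26: UUG -> P; peptide=RGCSSQRRP
pos 29: UGA -> STOP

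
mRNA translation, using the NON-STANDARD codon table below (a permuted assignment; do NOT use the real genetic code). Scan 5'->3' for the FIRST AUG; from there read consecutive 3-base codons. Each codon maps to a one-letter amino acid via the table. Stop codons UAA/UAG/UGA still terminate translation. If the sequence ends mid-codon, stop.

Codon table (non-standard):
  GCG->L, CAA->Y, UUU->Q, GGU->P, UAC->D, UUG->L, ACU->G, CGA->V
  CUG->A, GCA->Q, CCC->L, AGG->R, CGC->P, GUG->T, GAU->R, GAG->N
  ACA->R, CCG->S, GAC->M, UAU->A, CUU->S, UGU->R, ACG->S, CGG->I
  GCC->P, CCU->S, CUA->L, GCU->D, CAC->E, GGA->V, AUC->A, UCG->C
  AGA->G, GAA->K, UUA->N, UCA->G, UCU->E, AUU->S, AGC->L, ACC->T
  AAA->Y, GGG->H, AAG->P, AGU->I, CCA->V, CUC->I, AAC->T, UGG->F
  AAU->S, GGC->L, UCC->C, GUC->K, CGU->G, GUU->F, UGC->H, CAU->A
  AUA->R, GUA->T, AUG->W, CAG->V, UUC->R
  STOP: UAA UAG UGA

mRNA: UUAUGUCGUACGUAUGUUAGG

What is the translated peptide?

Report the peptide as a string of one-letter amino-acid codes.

Answer: WCDTR

Derivation:
start AUG at pos 2
pos 2: AUG -> W; peptide=W
pos 5: UCG -> C; peptide=WC
pos 8: UAC -> D; peptide=WCD
pos 11: GUA -> T; peptide=WCDT
pos 14: UGU -> R; peptide=WCDTR
pos 17: UAG -> STOP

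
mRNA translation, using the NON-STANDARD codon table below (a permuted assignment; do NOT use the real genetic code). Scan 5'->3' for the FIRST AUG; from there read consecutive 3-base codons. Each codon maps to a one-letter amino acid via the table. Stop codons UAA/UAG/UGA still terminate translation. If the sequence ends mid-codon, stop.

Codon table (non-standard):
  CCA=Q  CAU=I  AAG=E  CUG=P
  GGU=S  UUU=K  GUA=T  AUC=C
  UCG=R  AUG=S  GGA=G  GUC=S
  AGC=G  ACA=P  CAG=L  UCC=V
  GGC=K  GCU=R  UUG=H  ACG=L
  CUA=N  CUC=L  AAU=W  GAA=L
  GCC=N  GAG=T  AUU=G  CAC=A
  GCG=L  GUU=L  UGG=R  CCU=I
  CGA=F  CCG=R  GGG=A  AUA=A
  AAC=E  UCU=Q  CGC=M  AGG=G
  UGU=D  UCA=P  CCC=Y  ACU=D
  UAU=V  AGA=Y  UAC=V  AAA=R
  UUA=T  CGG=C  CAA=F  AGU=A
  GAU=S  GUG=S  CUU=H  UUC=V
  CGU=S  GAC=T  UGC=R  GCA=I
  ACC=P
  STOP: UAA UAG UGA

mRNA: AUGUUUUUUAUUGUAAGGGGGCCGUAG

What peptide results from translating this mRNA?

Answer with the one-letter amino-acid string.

Answer: SKKGTGAR

Derivation:
start AUG at pos 0
pos 0: AUG -> S; peptide=S
pos 3: UUU -> K; peptide=SK
pos 6: UUU -> K; peptide=SKK
pos 9: AUU -> G; peptide=SKKG
pos 12: GUA -> T; peptide=SKKGT
pos 15: AGG -> G; peptide=SKKGTG
pos 18: GGG -> A; peptide=SKKGTGA
pos 21: CCG -> R; peptide=SKKGTGAR
pos 24: UAG -> STOP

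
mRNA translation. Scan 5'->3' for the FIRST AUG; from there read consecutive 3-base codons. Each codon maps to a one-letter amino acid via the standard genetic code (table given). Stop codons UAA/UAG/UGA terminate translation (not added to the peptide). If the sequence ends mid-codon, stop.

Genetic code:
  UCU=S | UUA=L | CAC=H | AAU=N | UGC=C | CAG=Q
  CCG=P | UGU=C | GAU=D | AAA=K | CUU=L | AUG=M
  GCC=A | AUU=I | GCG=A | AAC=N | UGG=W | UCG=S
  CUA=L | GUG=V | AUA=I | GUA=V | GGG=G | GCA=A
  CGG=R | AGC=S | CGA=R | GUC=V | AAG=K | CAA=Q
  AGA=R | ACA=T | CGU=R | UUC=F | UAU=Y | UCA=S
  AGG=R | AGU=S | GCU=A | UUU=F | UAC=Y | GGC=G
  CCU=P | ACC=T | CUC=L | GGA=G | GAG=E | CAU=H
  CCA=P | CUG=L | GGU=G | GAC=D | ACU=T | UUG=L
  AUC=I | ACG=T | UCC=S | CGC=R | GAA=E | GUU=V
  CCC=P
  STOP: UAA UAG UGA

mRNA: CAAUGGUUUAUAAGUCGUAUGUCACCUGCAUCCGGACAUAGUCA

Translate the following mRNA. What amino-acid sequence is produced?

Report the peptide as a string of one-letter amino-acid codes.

Answer: MVYKSYVTCIRT

Derivation:
start AUG at pos 2
pos 2: AUG -> M; peptide=M
pos 5: GUU -> V; peptide=MV
pos 8: UAU -> Y; peptide=MVY
pos 11: AAG -> K; peptide=MVYK
pos 14: UCG -> S; peptide=MVYKS
pos 17: UAU -> Y; peptide=MVYKSY
pos 20: GUC -> V; peptide=MVYKSYV
pos 23: ACC -> T; peptide=MVYKSYVT
pos 26: UGC -> C; peptide=MVYKSYVTC
pos 29: AUC -> I; peptide=MVYKSYVTCI
pos 32: CGG -> R; peptide=MVYKSYVTCIR
pos 35: ACA -> T; peptide=MVYKSYVTCIRT
pos 38: UAG -> STOP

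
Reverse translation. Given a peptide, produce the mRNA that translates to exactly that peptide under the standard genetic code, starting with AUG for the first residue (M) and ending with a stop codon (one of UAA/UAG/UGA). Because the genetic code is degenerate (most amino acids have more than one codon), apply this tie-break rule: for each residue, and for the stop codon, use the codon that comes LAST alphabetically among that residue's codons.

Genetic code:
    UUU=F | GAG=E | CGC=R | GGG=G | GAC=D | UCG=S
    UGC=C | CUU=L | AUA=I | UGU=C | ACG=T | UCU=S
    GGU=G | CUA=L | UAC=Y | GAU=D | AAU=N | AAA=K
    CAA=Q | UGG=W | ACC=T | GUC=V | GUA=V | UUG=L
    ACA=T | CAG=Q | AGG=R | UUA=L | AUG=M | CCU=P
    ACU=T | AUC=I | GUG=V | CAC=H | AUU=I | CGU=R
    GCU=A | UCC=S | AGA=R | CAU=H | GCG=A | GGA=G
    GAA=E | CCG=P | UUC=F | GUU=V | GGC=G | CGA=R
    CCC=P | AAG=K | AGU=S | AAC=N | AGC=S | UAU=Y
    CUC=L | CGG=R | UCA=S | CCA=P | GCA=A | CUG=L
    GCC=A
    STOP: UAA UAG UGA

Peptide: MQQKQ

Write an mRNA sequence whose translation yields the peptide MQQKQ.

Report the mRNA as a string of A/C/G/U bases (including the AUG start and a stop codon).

Answer: mRNA: AUGCAGCAGAAGCAGUGA

Derivation:
residue 1: M -> AUG (start codon)
residue 2: Q codons sorted = CAA,CAG -> pick last = CAG
residue 3: Q codons sorted = CAA,CAG -> pick last = CAG
residue 4: K codons sorted = AAA,AAG -> pick last = AAG
residue 5: Q codons sorted = CAA,CAG -> pick last = CAG
terminator: stop codons sorted = UAA,UAG,UGA -> pick last = UGA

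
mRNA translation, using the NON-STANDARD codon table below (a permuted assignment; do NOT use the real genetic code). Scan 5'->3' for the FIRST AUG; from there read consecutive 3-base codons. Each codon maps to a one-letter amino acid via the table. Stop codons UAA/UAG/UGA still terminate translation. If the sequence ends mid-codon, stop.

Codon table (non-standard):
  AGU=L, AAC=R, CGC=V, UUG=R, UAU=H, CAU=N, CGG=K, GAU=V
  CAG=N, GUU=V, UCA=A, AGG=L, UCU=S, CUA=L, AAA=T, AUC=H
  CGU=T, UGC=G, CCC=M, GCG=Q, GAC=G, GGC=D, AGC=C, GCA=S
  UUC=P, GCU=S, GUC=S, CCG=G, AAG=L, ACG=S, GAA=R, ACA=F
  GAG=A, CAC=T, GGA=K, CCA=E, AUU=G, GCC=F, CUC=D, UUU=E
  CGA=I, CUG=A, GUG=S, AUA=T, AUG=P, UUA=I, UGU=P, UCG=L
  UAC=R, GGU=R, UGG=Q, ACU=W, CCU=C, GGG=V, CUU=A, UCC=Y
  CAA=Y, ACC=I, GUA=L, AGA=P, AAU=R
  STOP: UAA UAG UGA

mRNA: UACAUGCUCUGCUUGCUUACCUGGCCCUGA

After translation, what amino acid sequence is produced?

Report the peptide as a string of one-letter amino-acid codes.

start AUG at pos 3
pos 3: AUG -> P; peptide=P
pos 6: CUC -> D; peptide=PD
pos 9: UGC -> G; peptide=PDG
pos 12: UUG -> R; peptide=PDGR
pos 15: CUU -> A; peptide=PDGRA
pos 18: ACC -> I; peptide=PDGRAI
pos 21: UGG -> Q; peptide=PDGRAIQ
pos 24: CCC -> M; peptide=PDGRAIQM
pos 27: UGA -> STOP

Answer: PDGRAIQM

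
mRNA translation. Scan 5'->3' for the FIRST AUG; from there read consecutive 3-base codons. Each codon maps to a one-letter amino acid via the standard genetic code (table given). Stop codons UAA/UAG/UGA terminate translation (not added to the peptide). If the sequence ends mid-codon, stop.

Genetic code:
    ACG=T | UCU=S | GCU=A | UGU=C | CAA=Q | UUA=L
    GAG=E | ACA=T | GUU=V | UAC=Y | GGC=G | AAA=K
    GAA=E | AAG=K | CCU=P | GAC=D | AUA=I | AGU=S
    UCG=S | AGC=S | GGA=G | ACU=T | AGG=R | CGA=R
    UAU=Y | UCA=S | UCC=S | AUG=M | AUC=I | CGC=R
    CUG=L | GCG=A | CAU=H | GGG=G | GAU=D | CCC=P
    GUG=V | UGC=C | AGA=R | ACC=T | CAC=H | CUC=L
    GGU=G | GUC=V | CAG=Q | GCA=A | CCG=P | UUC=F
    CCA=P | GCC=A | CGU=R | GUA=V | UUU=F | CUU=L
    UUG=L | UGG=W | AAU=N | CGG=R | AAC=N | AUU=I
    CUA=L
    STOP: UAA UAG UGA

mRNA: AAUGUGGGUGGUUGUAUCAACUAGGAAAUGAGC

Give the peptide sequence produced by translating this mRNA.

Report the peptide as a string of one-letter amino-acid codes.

Answer: MWVVVSTRK

Derivation:
start AUG at pos 1
pos 1: AUG -> M; peptide=M
pos 4: UGG -> W; peptide=MW
pos 7: GUG -> V; peptide=MWV
pos 10: GUU -> V; peptide=MWVV
pos 13: GUA -> V; peptide=MWVVV
pos 16: UCA -> S; peptide=MWVVVS
pos 19: ACU -> T; peptide=MWVVVST
pos 22: AGG -> R; peptide=MWVVVSTR
pos 25: AAA -> K; peptide=MWVVVSTRK
pos 28: UGA -> STOP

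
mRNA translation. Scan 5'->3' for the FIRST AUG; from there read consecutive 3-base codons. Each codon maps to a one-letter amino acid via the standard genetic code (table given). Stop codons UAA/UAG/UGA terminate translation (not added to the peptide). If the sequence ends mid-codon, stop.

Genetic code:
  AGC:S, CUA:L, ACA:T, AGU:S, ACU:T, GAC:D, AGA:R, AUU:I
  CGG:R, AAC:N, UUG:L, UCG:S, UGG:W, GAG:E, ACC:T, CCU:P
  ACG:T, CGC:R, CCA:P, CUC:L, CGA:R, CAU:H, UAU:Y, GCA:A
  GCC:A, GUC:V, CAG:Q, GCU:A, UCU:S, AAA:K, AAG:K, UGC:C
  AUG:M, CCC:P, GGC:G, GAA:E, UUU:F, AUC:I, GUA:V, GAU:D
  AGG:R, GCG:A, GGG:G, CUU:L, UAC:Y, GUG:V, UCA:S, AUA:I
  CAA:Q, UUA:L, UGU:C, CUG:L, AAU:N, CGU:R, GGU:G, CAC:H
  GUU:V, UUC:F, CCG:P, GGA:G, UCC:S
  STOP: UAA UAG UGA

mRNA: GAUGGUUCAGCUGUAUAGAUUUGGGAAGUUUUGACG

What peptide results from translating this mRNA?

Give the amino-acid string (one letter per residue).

Answer: MVQLYRFGKF

Derivation:
start AUG at pos 1
pos 1: AUG -> M; peptide=M
pos 4: GUU -> V; peptide=MV
pos 7: CAG -> Q; peptide=MVQ
pos 10: CUG -> L; peptide=MVQL
pos 13: UAU -> Y; peptide=MVQLY
pos 16: AGA -> R; peptide=MVQLYR
pos 19: UUU -> F; peptide=MVQLYRF
pos 22: GGG -> G; peptide=MVQLYRFG
pos 25: AAG -> K; peptide=MVQLYRFGK
pos 28: UUU -> F; peptide=MVQLYRFGKF
pos 31: UGA -> STOP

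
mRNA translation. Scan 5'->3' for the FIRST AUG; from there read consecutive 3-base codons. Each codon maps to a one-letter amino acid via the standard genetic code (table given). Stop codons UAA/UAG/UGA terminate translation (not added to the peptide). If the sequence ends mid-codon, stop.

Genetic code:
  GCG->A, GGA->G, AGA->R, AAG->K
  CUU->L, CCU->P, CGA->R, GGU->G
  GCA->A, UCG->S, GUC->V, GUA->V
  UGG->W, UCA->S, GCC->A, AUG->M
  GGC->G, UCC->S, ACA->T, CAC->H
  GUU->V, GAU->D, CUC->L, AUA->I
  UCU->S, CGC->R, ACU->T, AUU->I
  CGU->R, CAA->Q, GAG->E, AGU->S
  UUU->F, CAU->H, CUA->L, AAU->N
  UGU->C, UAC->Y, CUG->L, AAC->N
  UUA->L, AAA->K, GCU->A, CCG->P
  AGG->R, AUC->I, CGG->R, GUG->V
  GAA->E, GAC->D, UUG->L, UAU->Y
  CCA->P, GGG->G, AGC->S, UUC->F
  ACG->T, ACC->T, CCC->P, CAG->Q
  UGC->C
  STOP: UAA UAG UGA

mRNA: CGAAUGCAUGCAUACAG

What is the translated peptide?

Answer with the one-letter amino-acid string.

start AUG at pos 3
pos 3: AUG -> M; peptide=M
pos 6: CAU -> H; peptide=MH
pos 9: GCA -> A; peptide=MHA
pos 12: UAC -> Y; peptide=MHAY
pos 15: only 2 nt remain (<3), stop (end of mRNA)

Answer: MHAY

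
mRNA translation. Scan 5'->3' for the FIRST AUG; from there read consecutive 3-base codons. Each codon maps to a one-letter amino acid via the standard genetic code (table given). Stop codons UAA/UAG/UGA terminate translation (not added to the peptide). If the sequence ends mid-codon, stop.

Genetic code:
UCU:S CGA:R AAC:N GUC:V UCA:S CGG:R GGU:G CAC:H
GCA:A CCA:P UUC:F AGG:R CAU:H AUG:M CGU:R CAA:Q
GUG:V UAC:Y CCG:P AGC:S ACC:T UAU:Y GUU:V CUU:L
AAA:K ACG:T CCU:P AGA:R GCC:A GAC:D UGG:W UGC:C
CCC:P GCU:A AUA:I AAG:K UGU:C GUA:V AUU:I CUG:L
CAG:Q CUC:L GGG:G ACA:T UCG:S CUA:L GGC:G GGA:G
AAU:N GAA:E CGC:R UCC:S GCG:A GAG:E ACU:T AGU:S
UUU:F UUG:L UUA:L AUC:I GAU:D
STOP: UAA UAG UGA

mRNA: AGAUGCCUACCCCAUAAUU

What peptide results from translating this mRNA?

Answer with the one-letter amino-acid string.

Answer: MPTP

Derivation:
start AUG at pos 2
pos 2: AUG -> M; peptide=M
pos 5: CCU -> P; peptide=MP
pos 8: ACC -> T; peptide=MPT
pos 11: CCA -> P; peptide=MPTP
pos 14: UAA -> STOP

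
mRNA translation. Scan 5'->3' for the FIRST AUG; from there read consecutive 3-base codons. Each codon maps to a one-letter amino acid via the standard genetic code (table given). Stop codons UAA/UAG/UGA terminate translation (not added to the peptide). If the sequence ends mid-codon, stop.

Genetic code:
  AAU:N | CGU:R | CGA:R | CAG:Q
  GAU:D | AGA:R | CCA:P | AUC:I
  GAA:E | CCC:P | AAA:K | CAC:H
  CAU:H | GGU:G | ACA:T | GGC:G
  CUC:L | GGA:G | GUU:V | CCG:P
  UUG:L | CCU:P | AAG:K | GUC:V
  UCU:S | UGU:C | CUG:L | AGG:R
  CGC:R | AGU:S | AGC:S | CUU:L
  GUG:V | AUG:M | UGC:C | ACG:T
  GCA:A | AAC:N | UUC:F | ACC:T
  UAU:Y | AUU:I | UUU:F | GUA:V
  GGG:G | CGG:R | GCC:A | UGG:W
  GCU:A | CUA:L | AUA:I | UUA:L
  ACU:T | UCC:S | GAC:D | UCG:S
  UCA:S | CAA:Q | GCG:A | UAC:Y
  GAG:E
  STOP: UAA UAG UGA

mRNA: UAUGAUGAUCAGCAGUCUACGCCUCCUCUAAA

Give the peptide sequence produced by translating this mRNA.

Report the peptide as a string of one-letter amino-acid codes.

start AUG at pos 1
pos 1: AUG -> M; peptide=M
pos 4: AUG -> M; peptide=MM
pos 7: AUC -> I; peptide=MMI
pos 10: AGC -> S; peptide=MMIS
pos 13: AGU -> S; peptide=MMISS
pos 16: CUA -> L; peptide=MMISSL
pos 19: CGC -> R; peptide=MMISSLR
pos 22: CUC -> L; peptide=MMISSLRL
pos 25: CUC -> L; peptide=MMISSLRLL
pos 28: UAA -> STOP

Answer: MMISSLRLL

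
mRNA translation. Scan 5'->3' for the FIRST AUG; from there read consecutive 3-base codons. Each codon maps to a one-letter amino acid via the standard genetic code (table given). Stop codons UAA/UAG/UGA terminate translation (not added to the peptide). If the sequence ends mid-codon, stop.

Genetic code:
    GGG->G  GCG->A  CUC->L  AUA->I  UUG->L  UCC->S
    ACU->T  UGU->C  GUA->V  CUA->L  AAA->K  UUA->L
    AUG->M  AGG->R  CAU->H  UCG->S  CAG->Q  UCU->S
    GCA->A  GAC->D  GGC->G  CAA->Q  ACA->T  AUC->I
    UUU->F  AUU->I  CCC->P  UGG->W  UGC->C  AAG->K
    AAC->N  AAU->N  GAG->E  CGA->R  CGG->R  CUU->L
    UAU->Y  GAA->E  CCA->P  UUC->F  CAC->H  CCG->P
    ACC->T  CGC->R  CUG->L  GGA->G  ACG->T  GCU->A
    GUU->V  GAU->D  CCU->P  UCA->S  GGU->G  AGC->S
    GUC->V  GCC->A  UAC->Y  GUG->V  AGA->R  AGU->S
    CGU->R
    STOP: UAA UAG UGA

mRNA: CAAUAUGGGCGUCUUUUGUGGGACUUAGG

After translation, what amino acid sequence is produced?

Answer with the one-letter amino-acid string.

Answer: MGVFCGT

Derivation:
start AUG at pos 4
pos 4: AUG -> M; peptide=M
pos 7: GGC -> G; peptide=MG
pos 10: GUC -> V; peptide=MGV
pos 13: UUU -> F; peptide=MGVF
pos 16: UGU -> C; peptide=MGVFC
pos 19: GGG -> G; peptide=MGVFCG
pos 22: ACU -> T; peptide=MGVFCGT
pos 25: UAG -> STOP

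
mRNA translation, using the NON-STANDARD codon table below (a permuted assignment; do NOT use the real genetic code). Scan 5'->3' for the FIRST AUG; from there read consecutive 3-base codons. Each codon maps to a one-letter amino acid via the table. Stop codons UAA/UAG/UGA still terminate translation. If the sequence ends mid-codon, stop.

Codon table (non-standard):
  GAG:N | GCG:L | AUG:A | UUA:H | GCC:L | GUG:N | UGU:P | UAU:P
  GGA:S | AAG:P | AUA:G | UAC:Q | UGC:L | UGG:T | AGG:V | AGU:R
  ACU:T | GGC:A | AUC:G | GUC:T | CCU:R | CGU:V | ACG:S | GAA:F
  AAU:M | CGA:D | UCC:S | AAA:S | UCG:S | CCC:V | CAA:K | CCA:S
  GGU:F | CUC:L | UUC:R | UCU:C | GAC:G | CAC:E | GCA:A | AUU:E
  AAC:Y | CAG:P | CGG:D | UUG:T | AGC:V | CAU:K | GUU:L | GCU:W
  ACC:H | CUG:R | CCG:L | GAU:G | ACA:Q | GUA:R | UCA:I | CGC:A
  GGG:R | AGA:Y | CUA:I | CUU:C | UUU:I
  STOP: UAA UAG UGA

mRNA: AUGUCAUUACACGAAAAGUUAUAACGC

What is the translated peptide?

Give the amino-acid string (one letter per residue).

start AUG at pos 0
pos 0: AUG -> A; peptide=A
pos 3: UCA -> I; peptide=AI
pos 6: UUA -> H; peptide=AIH
pos 9: CAC -> E; peptide=AIHE
pos 12: GAA -> F; peptide=AIHEF
pos 15: AAG -> P; peptide=AIHEFP
pos 18: UUA -> H; peptide=AIHEFPH
pos 21: UAA -> STOP

Answer: AIHEFPH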